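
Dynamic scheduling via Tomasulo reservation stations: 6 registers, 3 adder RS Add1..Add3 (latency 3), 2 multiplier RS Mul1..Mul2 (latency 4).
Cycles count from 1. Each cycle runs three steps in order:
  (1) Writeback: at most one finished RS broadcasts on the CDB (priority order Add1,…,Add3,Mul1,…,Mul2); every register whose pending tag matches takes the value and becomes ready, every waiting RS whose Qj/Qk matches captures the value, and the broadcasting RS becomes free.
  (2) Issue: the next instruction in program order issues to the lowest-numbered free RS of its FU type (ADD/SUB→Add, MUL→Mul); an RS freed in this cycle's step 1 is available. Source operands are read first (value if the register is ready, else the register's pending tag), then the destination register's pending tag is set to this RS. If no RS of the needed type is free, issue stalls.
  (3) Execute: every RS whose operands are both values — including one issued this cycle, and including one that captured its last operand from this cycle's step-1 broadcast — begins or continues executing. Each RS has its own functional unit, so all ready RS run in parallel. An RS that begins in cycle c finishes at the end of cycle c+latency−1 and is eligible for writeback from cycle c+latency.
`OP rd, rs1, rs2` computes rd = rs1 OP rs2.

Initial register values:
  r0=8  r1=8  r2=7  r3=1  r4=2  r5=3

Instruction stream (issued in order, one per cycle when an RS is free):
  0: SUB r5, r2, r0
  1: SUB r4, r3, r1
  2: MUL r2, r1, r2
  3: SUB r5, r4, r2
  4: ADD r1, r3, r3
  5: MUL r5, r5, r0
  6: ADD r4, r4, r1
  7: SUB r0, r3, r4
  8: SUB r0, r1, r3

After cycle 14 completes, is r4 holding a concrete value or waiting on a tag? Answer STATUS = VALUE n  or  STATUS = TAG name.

STATUS = VALUE -5

c1: issue SUB r5<-Add1 | r0:8,r1:8,r2:7,r3:1,r4:2,r5:Add1
c2: issue SUB r4<-Add2 | r0:8,r1:8,r2:7,r3:1,r4:Add2,r5:Add1
c3: issue MUL r2<-Mul1 | r0:8,r1:8,r2:Mul1,r3:1,r4:Add2,r5:Add1
c4: CDB Add1=-1; issue SUB r5<-Add1 | r0:8,r1:8,r2:Mul1,r3:1,r4:Add2,r5:Add1
c5: CDB Add2=-7; issue ADD r1<-Add2 | r0:8,r1:Add2,r2:Mul1,r3:1,r4:-7,r5:Add1
c6: issue MUL r5<-Mul2 | r0:8,r1:Add2,r2:Mul1,r3:1,r4:-7,r5:Mul2
c7: CDB Mul1=56; issue ADD r4<-Add3 | r0:8,r1:Add2,r2:56,r3:1,r4:Add3,r5:Mul2
c8: CDB Add2=2; issue SUB r0<-Add2 | r0:Add2,r1:2,r2:56,r3:1,r4:Add3,r5:Mul2
c9: stall | r0:Add2,r1:2,r2:56,r3:1,r4:Add3,r5:Mul2
c10: CDB Add1=-63; issue SUB r0<-Add1 | r0:Add1,r1:2,r2:56,r3:1,r4:Add3,r5:Mul2
c11: CDB Add3=-5 | r0:Add1,r1:2,r2:56,r3:1,r4:-5,r5:Mul2
c12: - | r0:Add1,r1:2,r2:56,r3:1,r4:-5,r5:Mul2
c13: CDB Add1=1 | r0:1,r1:2,r2:56,r3:1,r4:-5,r5:Mul2
c14: CDB Add2=6 | r0:1,r1:2,r2:56,r3:1,r4:-5,r5:Mul2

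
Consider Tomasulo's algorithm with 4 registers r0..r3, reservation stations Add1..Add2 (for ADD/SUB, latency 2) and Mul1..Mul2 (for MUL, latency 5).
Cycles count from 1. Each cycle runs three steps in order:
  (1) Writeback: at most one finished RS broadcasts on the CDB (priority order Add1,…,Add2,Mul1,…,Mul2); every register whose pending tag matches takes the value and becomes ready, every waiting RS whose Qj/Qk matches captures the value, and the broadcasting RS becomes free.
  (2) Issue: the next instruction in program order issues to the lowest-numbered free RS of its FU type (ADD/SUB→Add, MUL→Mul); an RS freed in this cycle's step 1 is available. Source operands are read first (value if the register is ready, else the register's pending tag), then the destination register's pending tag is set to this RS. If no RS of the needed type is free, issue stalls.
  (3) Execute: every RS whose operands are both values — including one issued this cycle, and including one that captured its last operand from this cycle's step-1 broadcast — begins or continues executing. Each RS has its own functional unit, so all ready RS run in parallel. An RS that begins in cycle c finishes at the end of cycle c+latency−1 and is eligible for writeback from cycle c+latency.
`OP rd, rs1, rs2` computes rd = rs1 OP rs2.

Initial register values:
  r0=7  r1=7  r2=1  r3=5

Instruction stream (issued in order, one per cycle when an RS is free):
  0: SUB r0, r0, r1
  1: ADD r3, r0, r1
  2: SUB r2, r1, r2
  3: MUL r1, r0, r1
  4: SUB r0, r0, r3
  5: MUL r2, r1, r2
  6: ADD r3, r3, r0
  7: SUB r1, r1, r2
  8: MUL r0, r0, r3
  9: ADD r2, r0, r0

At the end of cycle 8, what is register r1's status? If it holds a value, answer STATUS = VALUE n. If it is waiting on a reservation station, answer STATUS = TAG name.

  c1: issue SUB r0<-Add1  regs: r0:Add1,r1:7,r2:1,r3:5
  c2: issue ADD r3<-Add2  regs: r0:Add1,r1:7,r2:1,r3:Add2
  c3: CDB Add1=0; issue SUB r2<-Add1  regs: r0:0,r1:7,r2:Add1,r3:Add2
  c4: issue MUL r1<-Mul1  regs: r0:0,r1:Mul1,r2:Add1,r3:Add2
  c5: CDB Add1=6; issue SUB r0<-Add1  regs: r0:Add1,r1:Mul1,r2:6,r3:Add2
  c6: CDB Add2=7; issue MUL r2<-Mul2  regs: r0:Add1,r1:Mul1,r2:Mul2,r3:7
  c7: issue ADD r3<-Add2  regs: r0:Add1,r1:Mul1,r2:Mul2,r3:Add2
  c8: CDB Add1=-7; issue SUB r1<-Add1  regs: r0:-7,r1:Add1,r2:Mul2,r3:Add2

STATUS = TAG Add1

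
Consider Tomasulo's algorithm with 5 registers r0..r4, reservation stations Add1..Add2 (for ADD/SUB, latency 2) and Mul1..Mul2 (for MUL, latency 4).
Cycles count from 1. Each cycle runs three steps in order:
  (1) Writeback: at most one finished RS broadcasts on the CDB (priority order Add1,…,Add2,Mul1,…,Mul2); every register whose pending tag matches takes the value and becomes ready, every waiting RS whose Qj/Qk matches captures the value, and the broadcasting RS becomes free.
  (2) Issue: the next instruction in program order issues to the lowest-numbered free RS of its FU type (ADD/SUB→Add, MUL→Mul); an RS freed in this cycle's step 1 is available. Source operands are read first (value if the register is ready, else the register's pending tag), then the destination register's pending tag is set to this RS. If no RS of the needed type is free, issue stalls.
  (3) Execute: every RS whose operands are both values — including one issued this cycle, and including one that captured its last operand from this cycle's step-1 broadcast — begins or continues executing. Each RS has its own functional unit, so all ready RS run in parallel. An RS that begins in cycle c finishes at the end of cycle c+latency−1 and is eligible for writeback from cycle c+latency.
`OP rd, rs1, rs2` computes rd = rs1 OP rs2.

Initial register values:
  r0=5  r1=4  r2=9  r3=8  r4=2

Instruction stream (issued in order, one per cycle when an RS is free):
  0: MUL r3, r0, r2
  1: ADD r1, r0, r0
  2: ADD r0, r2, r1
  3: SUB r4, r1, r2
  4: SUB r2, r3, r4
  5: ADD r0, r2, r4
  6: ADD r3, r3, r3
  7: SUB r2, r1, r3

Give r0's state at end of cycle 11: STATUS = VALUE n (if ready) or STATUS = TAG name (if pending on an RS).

STATUS = VALUE 45

cycle 1: issue MUL r3<-Mul1 // r0:5,r1:4,r2:9,r3:Mul1,r4:2
cycle 2: issue ADD r1<-Add1 // r0:5,r1:Add1,r2:9,r3:Mul1,r4:2
cycle 3: issue ADD r0<-Add2 // r0:Add2,r1:Add1,r2:9,r3:Mul1,r4:2
cycle 4: CDB Add1=10; issue SUB r4<-Add1 // r0:Add2,r1:10,r2:9,r3:Mul1,r4:Add1
cycle 5: CDB Mul1=45; stall // r0:Add2,r1:10,r2:9,r3:45,r4:Add1
cycle 6: CDB Add1=1; issue SUB r2<-Add1 // r0:Add2,r1:10,r2:Add1,r3:45,r4:1
cycle 7: CDB Add2=19; issue ADD r0<-Add2 // r0:Add2,r1:10,r2:Add1,r3:45,r4:1
cycle 8: CDB Add1=44; issue ADD r3<-Add1 // r0:Add2,r1:10,r2:44,r3:Add1,r4:1
cycle 9: stall // r0:Add2,r1:10,r2:44,r3:Add1,r4:1
cycle 10: CDB Add1=90; issue SUB r2<-Add1 // r0:Add2,r1:10,r2:Add1,r3:90,r4:1
cycle 11: CDB Add2=45 // r0:45,r1:10,r2:Add1,r3:90,r4:1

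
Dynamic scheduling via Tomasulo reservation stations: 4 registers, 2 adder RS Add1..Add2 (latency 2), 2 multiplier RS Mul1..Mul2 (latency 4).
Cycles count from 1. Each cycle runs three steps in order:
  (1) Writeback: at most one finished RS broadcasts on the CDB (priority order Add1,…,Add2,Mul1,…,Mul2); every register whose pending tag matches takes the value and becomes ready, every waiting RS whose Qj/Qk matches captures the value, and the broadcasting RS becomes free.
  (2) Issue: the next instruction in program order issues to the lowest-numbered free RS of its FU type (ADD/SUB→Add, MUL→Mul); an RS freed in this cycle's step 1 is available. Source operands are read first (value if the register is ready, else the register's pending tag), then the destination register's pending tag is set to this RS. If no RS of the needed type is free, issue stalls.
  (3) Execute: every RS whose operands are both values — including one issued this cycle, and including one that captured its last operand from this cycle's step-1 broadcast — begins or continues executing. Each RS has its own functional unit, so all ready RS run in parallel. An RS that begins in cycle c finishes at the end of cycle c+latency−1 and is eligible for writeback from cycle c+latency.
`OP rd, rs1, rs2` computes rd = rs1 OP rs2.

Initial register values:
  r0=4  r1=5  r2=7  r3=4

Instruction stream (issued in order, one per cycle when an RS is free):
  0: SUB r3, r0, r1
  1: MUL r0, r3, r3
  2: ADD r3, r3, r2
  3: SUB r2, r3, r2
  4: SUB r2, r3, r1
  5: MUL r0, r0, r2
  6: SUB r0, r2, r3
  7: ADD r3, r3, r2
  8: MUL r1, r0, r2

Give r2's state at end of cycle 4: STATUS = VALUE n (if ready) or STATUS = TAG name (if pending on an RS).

cycle 1: issue SUB r3<-Add1 // r0:4,r1:5,r2:7,r3:Add1
cycle 2: issue MUL r0<-Mul1 // r0:Mul1,r1:5,r2:7,r3:Add1
cycle 3: CDB Add1=-1; issue ADD r3<-Add1 // r0:Mul1,r1:5,r2:7,r3:Add1
cycle 4: issue SUB r2<-Add2 // r0:Mul1,r1:5,r2:Add2,r3:Add1

STATUS = TAG Add2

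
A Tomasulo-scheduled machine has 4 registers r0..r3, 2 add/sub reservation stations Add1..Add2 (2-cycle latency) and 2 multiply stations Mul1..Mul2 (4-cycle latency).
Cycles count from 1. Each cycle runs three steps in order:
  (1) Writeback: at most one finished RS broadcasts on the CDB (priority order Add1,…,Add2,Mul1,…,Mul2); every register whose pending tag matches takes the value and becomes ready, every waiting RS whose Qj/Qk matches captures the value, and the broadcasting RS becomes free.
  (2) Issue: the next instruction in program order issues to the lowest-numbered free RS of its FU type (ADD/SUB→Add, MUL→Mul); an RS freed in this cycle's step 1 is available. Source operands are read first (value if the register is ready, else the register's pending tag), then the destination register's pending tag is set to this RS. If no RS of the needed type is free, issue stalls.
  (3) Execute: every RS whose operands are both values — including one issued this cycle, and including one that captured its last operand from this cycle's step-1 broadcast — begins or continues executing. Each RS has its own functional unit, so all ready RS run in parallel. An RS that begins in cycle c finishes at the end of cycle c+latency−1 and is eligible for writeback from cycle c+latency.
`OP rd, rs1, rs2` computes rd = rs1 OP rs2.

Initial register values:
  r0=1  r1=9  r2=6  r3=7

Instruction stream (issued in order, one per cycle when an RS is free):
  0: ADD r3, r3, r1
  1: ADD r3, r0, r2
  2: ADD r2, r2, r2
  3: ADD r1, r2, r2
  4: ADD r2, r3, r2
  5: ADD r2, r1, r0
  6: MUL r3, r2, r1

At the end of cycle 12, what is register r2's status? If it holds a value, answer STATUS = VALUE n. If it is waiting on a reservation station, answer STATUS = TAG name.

c1: issue ADD r3<-Add1 | r0:1,r1:9,r2:6,r3:Add1
c2: issue ADD r3<-Add2 | r0:1,r1:9,r2:6,r3:Add2
c3: CDB Add1=16; issue ADD r2<-Add1 | r0:1,r1:9,r2:Add1,r3:Add2
c4: CDB Add2=7; issue ADD r1<-Add2 | r0:1,r1:Add2,r2:Add1,r3:7
c5: CDB Add1=12; issue ADD r2<-Add1 | r0:1,r1:Add2,r2:Add1,r3:7
c6: stall | r0:1,r1:Add2,r2:Add1,r3:7
c7: CDB Add1=19; issue ADD r2<-Add1 | r0:1,r1:Add2,r2:Add1,r3:7
c8: CDB Add2=24; issue MUL r3<-Mul1 | r0:1,r1:24,r2:Add1,r3:Mul1
c9: - | r0:1,r1:24,r2:Add1,r3:Mul1
c10: CDB Add1=25 | r0:1,r1:24,r2:25,r3:Mul1
c11: - | r0:1,r1:24,r2:25,r3:Mul1
c12: - | r0:1,r1:24,r2:25,r3:Mul1

STATUS = VALUE 25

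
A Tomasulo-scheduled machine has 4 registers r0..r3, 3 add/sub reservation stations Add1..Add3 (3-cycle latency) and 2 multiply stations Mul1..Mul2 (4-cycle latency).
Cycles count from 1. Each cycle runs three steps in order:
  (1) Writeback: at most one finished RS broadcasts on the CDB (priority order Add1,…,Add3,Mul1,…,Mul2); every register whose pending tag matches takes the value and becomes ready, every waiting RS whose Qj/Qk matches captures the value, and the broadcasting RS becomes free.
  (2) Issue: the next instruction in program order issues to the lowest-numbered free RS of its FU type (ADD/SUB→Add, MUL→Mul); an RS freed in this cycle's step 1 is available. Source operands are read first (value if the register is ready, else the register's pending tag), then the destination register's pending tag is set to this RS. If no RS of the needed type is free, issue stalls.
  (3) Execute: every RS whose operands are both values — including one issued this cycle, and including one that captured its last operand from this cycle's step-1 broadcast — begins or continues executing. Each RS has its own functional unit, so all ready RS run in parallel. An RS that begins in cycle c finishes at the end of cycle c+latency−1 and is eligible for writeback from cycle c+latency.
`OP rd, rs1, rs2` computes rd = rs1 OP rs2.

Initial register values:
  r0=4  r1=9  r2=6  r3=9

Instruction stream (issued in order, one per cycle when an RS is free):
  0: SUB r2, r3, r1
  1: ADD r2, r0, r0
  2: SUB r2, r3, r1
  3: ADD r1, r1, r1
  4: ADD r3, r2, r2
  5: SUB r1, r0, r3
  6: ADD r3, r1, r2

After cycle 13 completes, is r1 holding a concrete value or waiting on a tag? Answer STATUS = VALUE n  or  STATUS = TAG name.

STATUS = VALUE 4

cycle 1: issue SUB r2<-Add1 // r0:4,r1:9,r2:Add1,r3:9
cycle 2: issue ADD r2<-Add2 // r0:4,r1:9,r2:Add2,r3:9
cycle 3: issue SUB r2<-Add3 // r0:4,r1:9,r2:Add3,r3:9
cycle 4: CDB Add1=0; issue ADD r1<-Add1 // r0:4,r1:Add1,r2:Add3,r3:9
cycle 5: CDB Add2=8; issue ADD r3<-Add2 // r0:4,r1:Add1,r2:Add3,r3:Add2
cycle 6: CDB Add3=0; issue SUB r1<-Add3 // r0:4,r1:Add3,r2:0,r3:Add2
cycle 7: CDB Add1=18; issue ADD r3<-Add1 // r0:4,r1:Add3,r2:0,r3:Add1
cycle 8: - // r0:4,r1:Add3,r2:0,r3:Add1
cycle 9: CDB Add2=0 // r0:4,r1:Add3,r2:0,r3:Add1
cycle 10: - // r0:4,r1:Add3,r2:0,r3:Add1
cycle 11: - // r0:4,r1:Add3,r2:0,r3:Add1
cycle 12: CDB Add3=4 // r0:4,r1:4,r2:0,r3:Add1
cycle 13: - // r0:4,r1:4,r2:0,r3:Add1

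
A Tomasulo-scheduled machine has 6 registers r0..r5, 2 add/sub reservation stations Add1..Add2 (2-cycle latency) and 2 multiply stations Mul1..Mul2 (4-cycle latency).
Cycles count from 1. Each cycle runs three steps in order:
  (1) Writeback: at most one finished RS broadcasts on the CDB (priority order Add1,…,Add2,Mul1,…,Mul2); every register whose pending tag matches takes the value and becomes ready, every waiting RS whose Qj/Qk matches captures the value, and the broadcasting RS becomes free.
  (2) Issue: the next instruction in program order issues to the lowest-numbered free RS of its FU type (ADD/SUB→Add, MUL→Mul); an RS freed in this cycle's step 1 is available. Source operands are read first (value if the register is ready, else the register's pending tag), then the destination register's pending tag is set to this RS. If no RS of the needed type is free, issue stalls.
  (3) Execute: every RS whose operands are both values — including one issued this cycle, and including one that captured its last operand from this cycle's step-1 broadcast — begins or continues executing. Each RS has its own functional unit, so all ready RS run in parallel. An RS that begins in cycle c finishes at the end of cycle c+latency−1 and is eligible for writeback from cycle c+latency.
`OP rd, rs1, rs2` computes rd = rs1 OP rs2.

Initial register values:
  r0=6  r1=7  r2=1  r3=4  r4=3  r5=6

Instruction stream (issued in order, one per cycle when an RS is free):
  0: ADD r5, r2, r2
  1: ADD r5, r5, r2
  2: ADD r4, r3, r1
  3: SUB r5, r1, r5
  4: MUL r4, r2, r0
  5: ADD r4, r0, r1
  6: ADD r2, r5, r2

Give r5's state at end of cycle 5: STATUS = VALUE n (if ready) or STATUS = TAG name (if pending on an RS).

STATUS = TAG Add1

cycle 1: issue ADD r5<-Add1 // r0:6,r1:7,r2:1,r3:4,r4:3,r5:Add1
cycle 2: issue ADD r5<-Add2 // r0:6,r1:7,r2:1,r3:4,r4:3,r5:Add2
cycle 3: CDB Add1=2; issue ADD r4<-Add1 // r0:6,r1:7,r2:1,r3:4,r4:Add1,r5:Add2
cycle 4: stall // r0:6,r1:7,r2:1,r3:4,r4:Add1,r5:Add2
cycle 5: CDB Add1=11; issue SUB r5<-Add1 // r0:6,r1:7,r2:1,r3:4,r4:11,r5:Add1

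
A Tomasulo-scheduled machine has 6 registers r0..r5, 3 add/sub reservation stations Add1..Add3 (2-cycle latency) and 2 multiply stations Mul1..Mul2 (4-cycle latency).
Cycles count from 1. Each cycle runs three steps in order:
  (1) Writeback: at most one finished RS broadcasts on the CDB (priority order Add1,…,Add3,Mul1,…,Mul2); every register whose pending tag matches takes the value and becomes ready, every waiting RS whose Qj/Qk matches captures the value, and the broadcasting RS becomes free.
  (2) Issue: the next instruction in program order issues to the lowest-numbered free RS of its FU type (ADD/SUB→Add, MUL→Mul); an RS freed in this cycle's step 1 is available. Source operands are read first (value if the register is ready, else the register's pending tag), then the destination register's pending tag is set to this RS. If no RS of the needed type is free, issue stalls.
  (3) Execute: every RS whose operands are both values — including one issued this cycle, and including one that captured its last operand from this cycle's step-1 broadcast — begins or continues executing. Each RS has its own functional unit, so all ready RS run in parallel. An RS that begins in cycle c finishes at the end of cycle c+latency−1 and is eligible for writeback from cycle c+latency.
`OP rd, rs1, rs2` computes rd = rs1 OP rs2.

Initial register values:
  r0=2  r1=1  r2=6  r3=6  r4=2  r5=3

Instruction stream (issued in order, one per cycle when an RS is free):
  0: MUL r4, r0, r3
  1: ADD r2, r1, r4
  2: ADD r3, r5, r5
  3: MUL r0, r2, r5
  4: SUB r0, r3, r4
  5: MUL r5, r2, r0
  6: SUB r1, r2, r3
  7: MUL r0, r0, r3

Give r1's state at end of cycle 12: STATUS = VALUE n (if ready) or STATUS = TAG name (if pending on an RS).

STATUS = VALUE 7

c1: issue MUL r4<-Mul1 | r0:2,r1:1,r2:6,r3:6,r4:Mul1,r5:3
c2: issue ADD r2<-Add1 | r0:2,r1:1,r2:Add1,r3:6,r4:Mul1,r5:3
c3: issue ADD r3<-Add2 | r0:2,r1:1,r2:Add1,r3:Add2,r4:Mul1,r5:3
c4: issue MUL r0<-Mul2 | r0:Mul2,r1:1,r2:Add1,r3:Add2,r4:Mul1,r5:3
c5: CDB Add2=6; issue SUB r0<-Add2 | r0:Add2,r1:1,r2:Add1,r3:6,r4:Mul1,r5:3
c6: CDB Mul1=12; issue MUL r5<-Mul1 | r0:Add2,r1:1,r2:Add1,r3:6,r4:12,r5:Mul1
c7: issue SUB r1<-Add3 | r0:Add2,r1:Add3,r2:Add1,r3:6,r4:12,r5:Mul1
c8: CDB Add1=13; stall | r0:Add2,r1:Add3,r2:13,r3:6,r4:12,r5:Mul1
c9: CDB Add2=-6; stall | r0:-6,r1:Add3,r2:13,r3:6,r4:12,r5:Mul1
c10: CDB Add3=7; stall | r0:-6,r1:7,r2:13,r3:6,r4:12,r5:Mul1
c11: stall | r0:-6,r1:7,r2:13,r3:6,r4:12,r5:Mul1
c12: CDB Mul2=39; issue MUL r0<-Mul2 | r0:Mul2,r1:7,r2:13,r3:6,r4:12,r5:Mul1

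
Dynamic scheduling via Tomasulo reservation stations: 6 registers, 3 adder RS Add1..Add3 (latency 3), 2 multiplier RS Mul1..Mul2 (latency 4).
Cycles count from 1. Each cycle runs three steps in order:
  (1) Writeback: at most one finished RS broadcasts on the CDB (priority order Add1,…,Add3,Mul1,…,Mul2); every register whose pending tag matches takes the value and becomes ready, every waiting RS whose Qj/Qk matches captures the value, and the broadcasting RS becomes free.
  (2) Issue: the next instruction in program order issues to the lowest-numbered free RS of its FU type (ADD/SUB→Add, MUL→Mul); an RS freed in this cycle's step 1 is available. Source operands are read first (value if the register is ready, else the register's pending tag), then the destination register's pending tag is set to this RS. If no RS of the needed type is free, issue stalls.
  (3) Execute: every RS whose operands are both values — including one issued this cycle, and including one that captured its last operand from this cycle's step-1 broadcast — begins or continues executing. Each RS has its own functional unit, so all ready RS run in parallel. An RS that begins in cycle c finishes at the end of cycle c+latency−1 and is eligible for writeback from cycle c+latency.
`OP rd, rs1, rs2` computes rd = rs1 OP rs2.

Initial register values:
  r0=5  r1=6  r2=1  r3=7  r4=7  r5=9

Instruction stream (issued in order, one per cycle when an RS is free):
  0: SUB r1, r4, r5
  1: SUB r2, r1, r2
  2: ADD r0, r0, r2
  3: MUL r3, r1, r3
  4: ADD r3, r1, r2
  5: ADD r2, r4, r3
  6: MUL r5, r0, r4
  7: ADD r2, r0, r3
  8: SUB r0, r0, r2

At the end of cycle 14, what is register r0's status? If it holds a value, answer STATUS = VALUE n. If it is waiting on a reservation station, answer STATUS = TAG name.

c1: issue SUB r1<-Add1 | r0:5,r1:Add1,r2:1,r3:7,r4:7,r5:9
c2: issue SUB r2<-Add2 | r0:5,r1:Add1,r2:Add2,r3:7,r4:7,r5:9
c3: issue ADD r0<-Add3 | r0:Add3,r1:Add1,r2:Add2,r3:7,r4:7,r5:9
c4: CDB Add1=-2; issue MUL r3<-Mul1 | r0:Add3,r1:-2,r2:Add2,r3:Mul1,r4:7,r5:9
c5: issue ADD r3<-Add1 | r0:Add3,r1:-2,r2:Add2,r3:Add1,r4:7,r5:9
c6: stall | r0:Add3,r1:-2,r2:Add2,r3:Add1,r4:7,r5:9
c7: CDB Add2=-3; issue ADD r2<-Add2 | r0:Add3,r1:-2,r2:Add2,r3:Add1,r4:7,r5:9
c8: CDB Mul1=-14; issue MUL r5<-Mul1 | r0:Add3,r1:-2,r2:Add2,r3:Add1,r4:7,r5:Mul1
c9: stall | r0:Add3,r1:-2,r2:Add2,r3:Add1,r4:7,r5:Mul1
c10: CDB Add1=-5; issue ADD r2<-Add1 | r0:Add3,r1:-2,r2:Add1,r3:-5,r4:7,r5:Mul1
c11: CDB Add3=2; issue SUB r0<-Add3 | r0:Add3,r1:-2,r2:Add1,r3:-5,r4:7,r5:Mul1
c12: - | r0:Add3,r1:-2,r2:Add1,r3:-5,r4:7,r5:Mul1
c13: CDB Add2=2 | r0:Add3,r1:-2,r2:Add1,r3:-5,r4:7,r5:Mul1
c14: CDB Add1=-3 | r0:Add3,r1:-2,r2:-3,r3:-5,r4:7,r5:Mul1

STATUS = TAG Add3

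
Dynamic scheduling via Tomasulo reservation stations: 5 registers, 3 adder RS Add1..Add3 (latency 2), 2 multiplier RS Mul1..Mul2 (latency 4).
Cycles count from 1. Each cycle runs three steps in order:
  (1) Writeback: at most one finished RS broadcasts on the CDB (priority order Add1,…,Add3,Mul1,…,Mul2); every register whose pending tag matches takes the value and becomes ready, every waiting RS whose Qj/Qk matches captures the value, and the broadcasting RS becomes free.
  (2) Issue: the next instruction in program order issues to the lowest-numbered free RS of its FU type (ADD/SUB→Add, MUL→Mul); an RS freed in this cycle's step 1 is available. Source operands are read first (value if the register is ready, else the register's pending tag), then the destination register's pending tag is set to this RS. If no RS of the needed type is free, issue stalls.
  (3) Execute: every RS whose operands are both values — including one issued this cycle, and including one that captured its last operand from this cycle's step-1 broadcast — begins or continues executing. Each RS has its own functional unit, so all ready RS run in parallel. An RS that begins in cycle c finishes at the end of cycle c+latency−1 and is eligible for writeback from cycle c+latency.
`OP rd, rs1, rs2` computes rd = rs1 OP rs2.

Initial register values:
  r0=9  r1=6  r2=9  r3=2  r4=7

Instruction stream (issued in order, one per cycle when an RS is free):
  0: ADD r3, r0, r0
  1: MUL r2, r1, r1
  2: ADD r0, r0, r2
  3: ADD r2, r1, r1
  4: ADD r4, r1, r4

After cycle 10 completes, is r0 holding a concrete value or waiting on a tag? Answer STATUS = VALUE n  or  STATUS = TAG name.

  c1: issue ADD r3<-Add1  regs: r0:9,r1:6,r2:9,r3:Add1,r4:7
  c2: issue MUL r2<-Mul1  regs: r0:9,r1:6,r2:Mul1,r3:Add1,r4:7
  c3: CDB Add1=18; issue ADD r0<-Add1  regs: r0:Add1,r1:6,r2:Mul1,r3:18,r4:7
  c4: issue ADD r2<-Add2  regs: r0:Add1,r1:6,r2:Add2,r3:18,r4:7
  c5: issue ADD r4<-Add3  regs: r0:Add1,r1:6,r2:Add2,r3:18,r4:Add3
  c6: CDB Add2=12  regs: r0:Add1,r1:6,r2:12,r3:18,r4:Add3
  c7: CDB Add3=13  regs: r0:Add1,r1:6,r2:12,r3:18,r4:13
  c8: CDB Mul1=36  regs: r0:Add1,r1:6,r2:12,r3:18,r4:13
  c9: -  regs: r0:Add1,r1:6,r2:12,r3:18,r4:13
  c10: CDB Add1=45  regs: r0:45,r1:6,r2:12,r3:18,r4:13

STATUS = VALUE 45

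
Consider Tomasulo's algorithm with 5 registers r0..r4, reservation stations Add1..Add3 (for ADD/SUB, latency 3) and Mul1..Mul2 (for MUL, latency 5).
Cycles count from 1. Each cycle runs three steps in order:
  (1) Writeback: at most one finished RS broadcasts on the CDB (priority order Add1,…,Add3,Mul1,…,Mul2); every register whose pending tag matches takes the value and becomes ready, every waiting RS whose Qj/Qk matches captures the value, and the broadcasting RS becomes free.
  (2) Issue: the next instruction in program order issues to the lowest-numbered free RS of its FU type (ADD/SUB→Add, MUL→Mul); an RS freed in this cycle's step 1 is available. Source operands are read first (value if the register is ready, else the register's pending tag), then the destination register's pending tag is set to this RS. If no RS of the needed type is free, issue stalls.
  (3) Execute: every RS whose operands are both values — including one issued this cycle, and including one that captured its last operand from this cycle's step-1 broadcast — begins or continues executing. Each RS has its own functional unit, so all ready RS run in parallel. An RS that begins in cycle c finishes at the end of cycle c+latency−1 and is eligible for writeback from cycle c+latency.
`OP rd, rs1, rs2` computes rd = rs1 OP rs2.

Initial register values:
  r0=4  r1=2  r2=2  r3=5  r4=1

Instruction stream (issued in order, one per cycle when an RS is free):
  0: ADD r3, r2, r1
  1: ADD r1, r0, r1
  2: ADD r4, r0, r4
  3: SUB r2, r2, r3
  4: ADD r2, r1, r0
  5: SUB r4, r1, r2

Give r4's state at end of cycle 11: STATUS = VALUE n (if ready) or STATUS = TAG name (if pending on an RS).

STATUS = VALUE -4

cycle 1: issue ADD r3<-Add1 // r0:4,r1:2,r2:2,r3:Add1,r4:1
cycle 2: issue ADD r1<-Add2 // r0:4,r1:Add2,r2:2,r3:Add1,r4:1
cycle 3: issue ADD r4<-Add3 // r0:4,r1:Add2,r2:2,r3:Add1,r4:Add3
cycle 4: CDB Add1=4; issue SUB r2<-Add1 // r0:4,r1:Add2,r2:Add1,r3:4,r4:Add3
cycle 5: CDB Add2=6; issue ADD r2<-Add2 // r0:4,r1:6,r2:Add2,r3:4,r4:Add3
cycle 6: CDB Add3=5; issue SUB r4<-Add3 // r0:4,r1:6,r2:Add2,r3:4,r4:Add3
cycle 7: CDB Add1=-2 // r0:4,r1:6,r2:Add2,r3:4,r4:Add3
cycle 8: CDB Add2=10 // r0:4,r1:6,r2:10,r3:4,r4:Add3
cycle 9: - // r0:4,r1:6,r2:10,r3:4,r4:Add3
cycle 10: - // r0:4,r1:6,r2:10,r3:4,r4:Add3
cycle 11: CDB Add3=-4 // r0:4,r1:6,r2:10,r3:4,r4:-4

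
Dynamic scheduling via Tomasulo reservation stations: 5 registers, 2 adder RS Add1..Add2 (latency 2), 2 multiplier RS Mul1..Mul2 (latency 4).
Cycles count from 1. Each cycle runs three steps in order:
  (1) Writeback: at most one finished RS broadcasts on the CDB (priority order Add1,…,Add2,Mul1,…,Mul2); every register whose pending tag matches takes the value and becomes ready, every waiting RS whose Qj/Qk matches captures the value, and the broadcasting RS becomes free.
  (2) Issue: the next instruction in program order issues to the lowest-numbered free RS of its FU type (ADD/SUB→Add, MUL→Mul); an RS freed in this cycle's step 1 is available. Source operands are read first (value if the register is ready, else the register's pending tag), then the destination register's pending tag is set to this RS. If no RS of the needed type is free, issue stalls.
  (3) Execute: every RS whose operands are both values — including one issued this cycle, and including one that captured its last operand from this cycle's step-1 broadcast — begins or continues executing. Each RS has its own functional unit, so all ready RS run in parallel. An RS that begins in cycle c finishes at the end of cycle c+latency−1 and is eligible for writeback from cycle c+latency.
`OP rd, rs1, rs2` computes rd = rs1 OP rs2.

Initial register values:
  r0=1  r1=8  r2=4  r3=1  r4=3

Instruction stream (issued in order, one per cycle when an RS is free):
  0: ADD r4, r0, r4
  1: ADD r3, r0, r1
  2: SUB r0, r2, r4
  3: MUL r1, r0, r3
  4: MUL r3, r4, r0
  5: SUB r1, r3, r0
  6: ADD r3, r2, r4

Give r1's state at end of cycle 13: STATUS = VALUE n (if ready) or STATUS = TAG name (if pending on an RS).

cycle 1: issue ADD r4<-Add1 // r0:1,r1:8,r2:4,r3:1,r4:Add1
cycle 2: issue ADD r3<-Add2 // r0:1,r1:8,r2:4,r3:Add2,r4:Add1
cycle 3: CDB Add1=4; issue SUB r0<-Add1 // r0:Add1,r1:8,r2:4,r3:Add2,r4:4
cycle 4: CDB Add2=9; issue MUL r1<-Mul1 // r0:Add1,r1:Mul1,r2:4,r3:9,r4:4
cycle 5: CDB Add1=0; issue MUL r3<-Mul2 // r0:0,r1:Mul1,r2:4,r3:Mul2,r4:4
cycle 6: issue SUB r1<-Add1 // r0:0,r1:Add1,r2:4,r3:Mul2,r4:4
cycle 7: issue ADD r3<-Add2 // r0:0,r1:Add1,r2:4,r3:Add2,r4:4
cycle 8: - // r0:0,r1:Add1,r2:4,r3:Add2,r4:4
cycle 9: CDB Add2=8 // r0:0,r1:Add1,r2:4,r3:8,r4:4
cycle 10: CDB Mul1=0 // r0:0,r1:Add1,r2:4,r3:8,r4:4
cycle 11: CDB Mul2=0 // r0:0,r1:Add1,r2:4,r3:8,r4:4
cycle 12: - // r0:0,r1:Add1,r2:4,r3:8,r4:4
cycle 13: CDB Add1=0 // r0:0,r1:0,r2:4,r3:8,r4:4

STATUS = VALUE 0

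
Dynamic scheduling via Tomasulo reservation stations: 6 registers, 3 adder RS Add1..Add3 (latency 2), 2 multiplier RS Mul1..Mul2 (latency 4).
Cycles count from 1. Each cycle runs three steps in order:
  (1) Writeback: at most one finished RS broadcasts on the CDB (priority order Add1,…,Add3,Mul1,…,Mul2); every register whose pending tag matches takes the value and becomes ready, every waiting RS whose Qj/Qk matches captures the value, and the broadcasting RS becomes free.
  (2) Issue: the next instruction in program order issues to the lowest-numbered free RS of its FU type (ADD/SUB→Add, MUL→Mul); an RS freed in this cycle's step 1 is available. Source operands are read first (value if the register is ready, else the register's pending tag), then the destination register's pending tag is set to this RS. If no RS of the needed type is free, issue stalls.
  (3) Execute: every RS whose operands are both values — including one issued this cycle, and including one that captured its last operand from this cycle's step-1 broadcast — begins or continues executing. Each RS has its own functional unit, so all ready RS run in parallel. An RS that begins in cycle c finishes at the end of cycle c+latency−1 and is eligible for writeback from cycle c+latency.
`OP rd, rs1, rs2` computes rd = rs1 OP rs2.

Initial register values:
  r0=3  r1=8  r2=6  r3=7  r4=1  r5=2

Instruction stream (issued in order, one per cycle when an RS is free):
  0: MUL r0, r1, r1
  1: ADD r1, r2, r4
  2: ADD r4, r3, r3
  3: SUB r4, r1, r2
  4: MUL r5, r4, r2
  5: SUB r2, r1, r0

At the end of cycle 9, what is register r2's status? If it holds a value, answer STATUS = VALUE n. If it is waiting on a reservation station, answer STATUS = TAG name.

cycle 1: issue MUL r0<-Mul1 // r0:Mul1,r1:8,r2:6,r3:7,r4:1,r5:2
cycle 2: issue ADD r1<-Add1 // r0:Mul1,r1:Add1,r2:6,r3:7,r4:1,r5:2
cycle 3: issue ADD r4<-Add2 // r0:Mul1,r1:Add1,r2:6,r3:7,r4:Add2,r5:2
cycle 4: CDB Add1=7; issue SUB r4<-Add1 // r0:Mul1,r1:7,r2:6,r3:7,r4:Add1,r5:2
cycle 5: CDB Add2=14; issue MUL r5<-Mul2 // r0:Mul1,r1:7,r2:6,r3:7,r4:Add1,r5:Mul2
cycle 6: CDB Add1=1; issue SUB r2<-Add1 // r0:Mul1,r1:7,r2:Add1,r3:7,r4:1,r5:Mul2
cycle 7: CDB Mul1=64 // r0:64,r1:7,r2:Add1,r3:7,r4:1,r5:Mul2
cycle 8: - // r0:64,r1:7,r2:Add1,r3:7,r4:1,r5:Mul2
cycle 9: CDB Add1=-57 // r0:64,r1:7,r2:-57,r3:7,r4:1,r5:Mul2

STATUS = VALUE -57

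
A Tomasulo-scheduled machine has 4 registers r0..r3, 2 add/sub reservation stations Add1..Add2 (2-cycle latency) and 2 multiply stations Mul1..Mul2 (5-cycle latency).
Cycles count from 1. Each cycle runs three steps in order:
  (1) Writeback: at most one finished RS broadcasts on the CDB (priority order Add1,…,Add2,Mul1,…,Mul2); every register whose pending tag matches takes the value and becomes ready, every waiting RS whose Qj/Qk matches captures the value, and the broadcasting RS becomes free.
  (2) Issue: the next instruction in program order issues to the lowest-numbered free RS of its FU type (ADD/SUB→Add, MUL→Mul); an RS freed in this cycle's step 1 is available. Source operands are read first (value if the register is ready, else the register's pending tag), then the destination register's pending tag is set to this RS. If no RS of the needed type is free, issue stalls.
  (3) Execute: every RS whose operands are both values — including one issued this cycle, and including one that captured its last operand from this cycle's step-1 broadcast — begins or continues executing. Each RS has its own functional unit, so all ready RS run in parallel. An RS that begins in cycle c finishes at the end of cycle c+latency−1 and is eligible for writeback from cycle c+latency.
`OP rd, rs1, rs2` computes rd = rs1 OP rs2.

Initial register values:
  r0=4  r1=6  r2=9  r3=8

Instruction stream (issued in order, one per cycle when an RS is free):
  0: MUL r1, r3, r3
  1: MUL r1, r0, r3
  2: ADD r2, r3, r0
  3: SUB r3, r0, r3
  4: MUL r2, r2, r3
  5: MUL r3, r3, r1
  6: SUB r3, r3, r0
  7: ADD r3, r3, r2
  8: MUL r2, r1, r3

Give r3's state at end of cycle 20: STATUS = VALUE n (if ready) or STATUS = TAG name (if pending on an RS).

c1: issue MUL r1<-Mul1 | r0:4,r1:Mul1,r2:9,r3:8
c2: issue MUL r1<-Mul2 | r0:4,r1:Mul2,r2:9,r3:8
c3: issue ADD r2<-Add1 | r0:4,r1:Mul2,r2:Add1,r3:8
c4: issue SUB r3<-Add2 | r0:4,r1:Mul2,r2:Add1,r3:Add2
c5: CDB Add1=12; stall | r0:4,r1:Mul2,r2:12,r3:Add2
c6: CDB Add2=-4; stall | r0:4,r1:Mul2,r2:12,r3:-4
c7: CDB Mul1=64; issue MUL r2<-Mul1 | r0:4,r1:Mul2,r2:Mul1,r3:-4
c8: CDB Mul2=32; issue MUL r3<-Mul2 | r0:4,r1:32,r2:Mul1,r3:Mul2
c9: issue SUB r3<-Add1 | r0:4,r1:32,r2:Mul1,r3:Add1
c10: issue ADD r3<-Add2 | r0:4,r1:32,r2:Mul1,r3:Add2
c11: stall | r0:4,r1:32,r2:Mul1,r3:Add2
c12: CDB Mul1=-48; issue MUL r2<-Mul1 | r0:4,r1:32,r2:Mul1,r3:Add2
c13: CDB Mul2=-128 | r0:4,r1:32,r2:Mul1,r3:Add2
c14: - | r0:4,r1:32,r2:Mul1,r3:Add2
c15: CDB Add1=-132 | r0:4,r1:32,r2:Mul1,r3:Add2
c16: - | r0:4,r1:32,r2:Mul1,r3:Add2
c17: CDB Add2=-180 | r0:4,r1:32,r2:Mul1,r3:-180
c18: - | r0:4,r1:32,r2:Mul1,r3:-180
c19: - | r0:4,r1:32,r2:Mul1,r3:-180
c20: - | r0:4,r1:32,r2:Mul1,r3:-180

STATUS = VALUE -180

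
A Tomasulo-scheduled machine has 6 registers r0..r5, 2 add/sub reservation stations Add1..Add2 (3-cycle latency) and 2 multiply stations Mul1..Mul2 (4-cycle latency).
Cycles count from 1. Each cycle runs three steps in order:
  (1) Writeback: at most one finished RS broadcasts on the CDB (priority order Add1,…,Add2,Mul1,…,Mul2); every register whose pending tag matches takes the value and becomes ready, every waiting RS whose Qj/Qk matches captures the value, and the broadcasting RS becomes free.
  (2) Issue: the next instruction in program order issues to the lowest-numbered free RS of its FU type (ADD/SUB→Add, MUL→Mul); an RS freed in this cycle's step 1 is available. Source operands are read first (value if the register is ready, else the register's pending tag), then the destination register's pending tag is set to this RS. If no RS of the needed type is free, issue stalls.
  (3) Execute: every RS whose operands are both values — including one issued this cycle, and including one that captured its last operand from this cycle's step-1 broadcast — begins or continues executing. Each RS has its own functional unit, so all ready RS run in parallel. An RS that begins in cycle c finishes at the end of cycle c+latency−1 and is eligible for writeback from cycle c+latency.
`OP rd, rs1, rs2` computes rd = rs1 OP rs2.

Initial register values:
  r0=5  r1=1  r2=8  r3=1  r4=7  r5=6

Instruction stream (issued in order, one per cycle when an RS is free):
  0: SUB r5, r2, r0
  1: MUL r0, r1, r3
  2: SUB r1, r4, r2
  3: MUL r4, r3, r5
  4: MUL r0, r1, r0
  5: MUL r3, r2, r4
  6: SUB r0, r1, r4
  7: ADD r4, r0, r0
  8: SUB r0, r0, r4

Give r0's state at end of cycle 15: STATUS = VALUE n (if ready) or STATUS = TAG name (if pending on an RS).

STATUS = TAG Add1

c1: issue SUB r5<-Add1 | r0:5,r1:1,r2:8,r3:1,r4:7,r5:Add1
c2: issue MUL r0<-Mul1 | r0:Mul1,r1:1,r2:8,r3:1,r4:7,r5:Add1
c3: issue SUB r1<-Add2 | r0:Mul1,r1:Add2,r2:8,r3:1,r4:7,r5:Add1
c4: CDB Add1=3; issue MUL r4<-Mul2 | r0:Mul1,r1:Add2,r2:8,r3:1,r4:Mul2,r5:3
c5: stall | r0:Mul1,r1:Add2,r2:8,r3:1,r4:Mul2,r5:3
c6: CDB Add2=-1; stall | r0:Mul1,r1:-1,r2:8,r3:1,r4:Mul2,r5:3
c7: CDB Mul1=1; issue MUL r0<-Mul1 | r0:Mul1,r1:-1,r2:8,r3:1,r4:Mul2,r5:3
c8: CDB Mul2=3; issue MUL r3<-Mul2 | r0:Mul1,r1:-1,r2:8,r3:Mul2,r4:3,r5:3
c9: issue SUB r0<-Add1 | r0:Add1,r1:-1,r2:8,r3:Mul2,r4:3,r5:3
c10: issue ADD r4<-Add2 | r0:Add1,r1:-1,r2:8,r3:Mul2,r4:Add2,r5:3
c11: CDB Mul1=-1; stall | r0:Add1,r1:-1,r2:8,r3:Mul2,r4:Add2,r5:3
c12: CDB Add1=-4; issue SUB r0<-Add1 | r0:Add1,r1:-1,r2:8,r3:Mul2,r4:Add2,r5:3
c13: CDB Mul2=24 | r0:Add1,r1:-1,r2:8,r3:24,r4:Add2,r5:3
c14: - | r0:Add1,r1:-1,r2:8,r3:24,r4:Add2,r5:3
c15: CDB Add2=-8 | r0:Add1,r1:-1,r2:8,r3:24,r4:-8,r5:3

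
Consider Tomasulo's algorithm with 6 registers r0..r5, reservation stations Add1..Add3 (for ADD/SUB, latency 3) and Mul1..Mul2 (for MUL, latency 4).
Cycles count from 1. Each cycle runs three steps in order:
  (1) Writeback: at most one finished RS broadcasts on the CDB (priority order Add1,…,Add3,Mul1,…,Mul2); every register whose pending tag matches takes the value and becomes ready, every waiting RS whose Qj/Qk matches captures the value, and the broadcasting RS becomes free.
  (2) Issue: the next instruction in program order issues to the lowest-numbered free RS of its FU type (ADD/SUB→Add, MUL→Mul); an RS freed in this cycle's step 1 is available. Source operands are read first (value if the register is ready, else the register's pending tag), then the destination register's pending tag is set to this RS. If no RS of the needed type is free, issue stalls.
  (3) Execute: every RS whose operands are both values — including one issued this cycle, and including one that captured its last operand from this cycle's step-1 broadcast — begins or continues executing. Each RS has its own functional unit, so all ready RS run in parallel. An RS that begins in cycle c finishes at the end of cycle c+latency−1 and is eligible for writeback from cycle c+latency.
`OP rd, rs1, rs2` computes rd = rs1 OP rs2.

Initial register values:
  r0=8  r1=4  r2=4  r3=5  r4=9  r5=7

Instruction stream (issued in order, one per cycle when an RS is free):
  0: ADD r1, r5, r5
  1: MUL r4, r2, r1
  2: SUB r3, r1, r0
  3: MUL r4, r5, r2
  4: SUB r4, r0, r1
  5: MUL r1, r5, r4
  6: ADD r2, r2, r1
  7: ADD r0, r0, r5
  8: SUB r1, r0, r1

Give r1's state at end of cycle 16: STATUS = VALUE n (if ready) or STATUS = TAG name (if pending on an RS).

STATUS = TAG Add3

c1: issue ADD r1<-Add1 | r0:8,r1:Add1,r2:4,r3:5,r4:9,r5:7
c2: issue MUL r4<-Mul1 | r0:8,r1:Add1,r2:4,r3:5,r4:Mul1,r5:7
c3: issue SUB r3<-Add2 | r0:8,r1:Add1,r2:4,r3:Add2,r4:Mul1,r5:7
c4: CDB Add1=14; issue MUL r4<-Mul2 | r0:8,r1:14,r2:4,r3:Add2,r4:Mul2,r5:7
c5: issue SUB r4<-Add1 | r0:8,r1:14,r2:4,r3:Add2,r4:Add1,r5:7
c6: stall | r0:8,r1:14,r2:4,r3:Add2,r4:Add1,r5:7
c7: CDB Add2=6; stall | r0:8,r1:14,r2:4,r3:6,r4:Add1,r5:7
c8: CDB Add1=-6; stall | r0:8,r1:14,r2:4,r3:6,r4:-6,r5:7
c9: CDB Mul1=56; issue MUL r1<-Mul1 | r0:8,r1:Mul1,r2:4,r3:6,r4:-6,r5:7
c10: CDB Mul2=28; issue ADD r2<-Add1 | r0:8,r1:Mul1,r2:Add1,r3:6,r4:-6,r5:7
c11: issue ADD r0<-Add2 | r0:Add2,r1:Mul1,r2:Add1,r3:6,r4:-6,r5:7
c12: issue SUB r1<-Add3 | r0:Add2,r1:Add3,r2:Add1,r3:6,r4:-6,r5:7
c13: CDB Mul1=-42 | r0:Add2,r1:Add3,r2:Add1,r3:6,r4:-6,r5:7
c14: CDB Add2=15 | r0:15,r1:Add3,r2:Add1,r3:6,r4:-6,r5:7
c15: - | r0:15,r1:Add3,r2:Add1,r3:6,r4:-6,r5:7
c16: CDB Add1=-38 | r0:15,r1:Add3,r2:-38,r3:6,r4:-6,r5:7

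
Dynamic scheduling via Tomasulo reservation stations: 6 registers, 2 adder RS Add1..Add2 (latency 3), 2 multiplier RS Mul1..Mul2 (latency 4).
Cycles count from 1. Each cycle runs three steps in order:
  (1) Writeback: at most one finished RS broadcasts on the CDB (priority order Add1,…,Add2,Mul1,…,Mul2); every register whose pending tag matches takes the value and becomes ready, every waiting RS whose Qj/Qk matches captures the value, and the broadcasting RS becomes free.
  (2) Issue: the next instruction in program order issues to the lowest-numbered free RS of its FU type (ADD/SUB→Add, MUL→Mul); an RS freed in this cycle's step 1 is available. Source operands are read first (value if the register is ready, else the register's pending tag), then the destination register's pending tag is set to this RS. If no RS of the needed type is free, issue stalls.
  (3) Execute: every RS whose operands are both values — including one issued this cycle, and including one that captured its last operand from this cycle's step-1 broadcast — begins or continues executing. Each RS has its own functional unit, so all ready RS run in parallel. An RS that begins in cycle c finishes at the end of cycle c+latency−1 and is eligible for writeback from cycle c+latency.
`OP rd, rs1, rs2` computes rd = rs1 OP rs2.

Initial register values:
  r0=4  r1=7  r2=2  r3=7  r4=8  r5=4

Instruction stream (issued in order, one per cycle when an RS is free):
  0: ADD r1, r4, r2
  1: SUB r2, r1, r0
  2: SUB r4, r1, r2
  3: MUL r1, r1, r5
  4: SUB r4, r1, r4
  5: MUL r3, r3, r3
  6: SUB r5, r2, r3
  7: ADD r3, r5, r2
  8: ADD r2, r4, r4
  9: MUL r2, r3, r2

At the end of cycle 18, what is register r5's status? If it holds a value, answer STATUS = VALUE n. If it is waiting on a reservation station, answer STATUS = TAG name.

STATUS = VALUE -43

  c1: issue ADD r1<-Add1  regs: r0:4,r1:Add1,r2:2,r3:7,r4:8,r5:4
  c2: issue SUB r2<-Add2  regs: r0:4,r1:Add1,r2:Add2,r3:7,r4:8,r5:4
  c3: stall  regs: r0:4,r1:Add1,r2:Add2,r3:7,r4:8,r5:4
  c4: CDB Add1=10; issue SUB r4<-Add1  regs: r0:4,r1:10,r2:Add2,r3:7,r4:Add1,r5:4
  c5: issue MUL r1<-Mul1  regs: r0:4,r1:Mul1,r2:Add2,r3:7,r4:Add1,r5:4
  c6: stall  regs: r0:4,r1:Mul1,r2:Add2,r3:7,r4:Add1,r5:4
  c7: CDB Add2=6; issue SUB r4<-Add2  regs: r0:4,r1:Mul1,r2:6,r3:7,r4:Add2,r5:4
  c8: issue MUL r3<-Mul2  regs: r0:4,r1:Mul1,r2:6,r3:Mul2,r4:Add2,r5:4
  c9: CDB Mul1=40; stall  regs: r0:4,r1:40,r2:6,r3:Mul2,r4:Add2,r5:4
  c10: CDB Add1=4; issue SUB r5<-Add1  regs: r0:4,r1:40,r2:6,r3:Mul2,r4:Add2,r5:Add1
  c11: stall  regs: r0:4,r1:40,r2:6,r3:Mul2,r4:Add2,r5:Add1
  c12: CDB Mul2=49; stall  regs: r0:4,r1:40,r2:6,r3:49,r4:Add2,r5:Add1
  c13: CDB Add2=36; issue ADD r3<-Add2  regs: r0:4,r1:40,r2:6,r3:Add2,r4:36,r5:Add1
  c14: stall  regs: r0:4,r1:40,r2:6,r3:Add2,r4:36,r5:Add1
  c15: CDB Add1=-43; issue ADD r2<-Add1  regs: r0:4,r1:40,r2:Add1,r3:Add2,r4:36,r5:-43
  c16: issue MUL r2<-Mul1  regs: r0:4,r1:40,r2:Mul1,r3:Add2,r4:36,r5:-43
  c17: -  regs: r0:4,r1:40,r2:Mul1,r3:Add2,r4:36,r5:-43
  c18: CDB Add1=72  regs: r0:4,r1:40,r2:Mul1,r3:Add2,r4:36,r5:-43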